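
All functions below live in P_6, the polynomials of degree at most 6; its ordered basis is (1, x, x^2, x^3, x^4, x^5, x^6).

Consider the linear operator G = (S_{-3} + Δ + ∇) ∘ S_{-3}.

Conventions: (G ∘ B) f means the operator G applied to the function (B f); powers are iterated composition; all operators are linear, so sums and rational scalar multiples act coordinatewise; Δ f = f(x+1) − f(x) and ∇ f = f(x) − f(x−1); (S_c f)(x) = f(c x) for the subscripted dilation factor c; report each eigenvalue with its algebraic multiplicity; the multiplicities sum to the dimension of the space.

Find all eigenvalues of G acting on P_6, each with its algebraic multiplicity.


λ = 1 (multiplicity 1), λ = 9 (multiplicity 1), λ = 81 (multiplicity 1), λ = 729 (multiplicity 1), λ = 6561 (multiplicity 1), λ = 59049 (multiplicity 1), λ = 531441 (multiplicity 1)

image of 1: 1
image of x: 9x - 6
image of x^2: 81x^2 + 36x
image of x^3: 729x^3 - 162x^2 - 54
image of x^4: 6561x^4 + 648x^3 + 648x
image of x^5: 59049x^5 - 2430x^4 - 4860x^2 - 486
image of x^6: 531441x^6 + 8748x^5 + 29160x^3 + 8748x
the matrix is upper triangular; its diagonal is (1, 9, 81, 729, 6561, 59049, 531441)
for a triangular matrix the eigenvalues are the diagonal entries, with algebraic multiplicity their repetition count


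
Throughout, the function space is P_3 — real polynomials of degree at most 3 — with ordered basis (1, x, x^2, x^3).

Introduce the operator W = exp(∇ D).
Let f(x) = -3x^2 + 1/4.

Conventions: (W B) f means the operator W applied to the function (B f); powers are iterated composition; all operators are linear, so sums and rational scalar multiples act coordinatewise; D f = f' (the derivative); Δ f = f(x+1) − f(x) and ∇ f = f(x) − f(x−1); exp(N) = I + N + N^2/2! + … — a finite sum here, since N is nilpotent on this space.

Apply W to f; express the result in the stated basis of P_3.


the image equals g(x) = -3x^2 - 23/4

order-1 term: -6
the series for exp(∇ D) f terminates at order 1
exp(∇ D) f = -3x^2 - 23/4


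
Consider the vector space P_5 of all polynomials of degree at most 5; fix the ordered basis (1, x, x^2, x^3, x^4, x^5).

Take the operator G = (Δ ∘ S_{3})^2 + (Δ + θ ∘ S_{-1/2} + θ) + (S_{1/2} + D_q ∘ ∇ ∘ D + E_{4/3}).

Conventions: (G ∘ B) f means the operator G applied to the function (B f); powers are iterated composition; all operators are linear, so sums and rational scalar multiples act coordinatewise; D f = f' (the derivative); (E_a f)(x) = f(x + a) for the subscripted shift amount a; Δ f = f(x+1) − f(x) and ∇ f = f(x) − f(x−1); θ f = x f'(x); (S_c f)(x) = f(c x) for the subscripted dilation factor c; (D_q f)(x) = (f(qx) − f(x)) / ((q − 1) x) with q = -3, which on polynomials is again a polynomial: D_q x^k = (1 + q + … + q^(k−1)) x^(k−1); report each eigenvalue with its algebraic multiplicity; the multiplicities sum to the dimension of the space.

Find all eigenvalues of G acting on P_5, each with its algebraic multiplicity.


image of 1: 2
image of x: 2x + 7/3
image of x^2: (15/4)x^2 + (14/3)x + 511/9
image of x^3: (15/4)x^3 + 7x^2 + (4399/3)x + 26497/27
image of x^4: (85/16)x^4 + (28/3)x^3 + (78782/3)x^2 + (944500/27)x + 1140979/81
image of x^5: (47/8)x^5 + (35/3)x^4 + (3543190/9)x^3 + (21262330/27)x^2 + (51379175/81)x + 46064347/243
the matrix is upper triangular; its diagonal is (2, 2, 15/4, 15/4, 85/16, 47/8)
for a triangular matrix the eigenvalues are the diagonal entries, with algebraic multiplicity their repetition count

λ = 2 (multiplicity 2), λ = 15/4 (multiplicity 2), λ = 85/16 (multiplicity 1), λ = 47/8 (multiplicity 1)


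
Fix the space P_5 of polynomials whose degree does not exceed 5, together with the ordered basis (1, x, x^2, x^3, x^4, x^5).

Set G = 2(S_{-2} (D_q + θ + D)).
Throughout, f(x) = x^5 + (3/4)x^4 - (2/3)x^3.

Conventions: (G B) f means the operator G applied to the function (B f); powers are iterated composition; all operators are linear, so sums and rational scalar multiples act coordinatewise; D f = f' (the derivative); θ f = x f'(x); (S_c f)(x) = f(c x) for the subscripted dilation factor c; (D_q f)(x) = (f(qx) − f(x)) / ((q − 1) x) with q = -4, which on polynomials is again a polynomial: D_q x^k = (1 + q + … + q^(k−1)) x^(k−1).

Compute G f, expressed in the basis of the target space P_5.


D_q f = 205x^4 - (153/4)x^3 - (26/3)x^2
θ f = 5x^5 + 3x^4 - 2x^3
D f = 5x^4 + 3x^3 - 2x^2
(D_q + θ + D) f = 5x^5 + 213x^4 - (149/4)x^3 - (32/3)x^2
S_{-2} (D_q + θ + D) f = -160x^5 + 3408x^4 + 298x^3 - (128/3)x^2
(2(S_{-2} (D_q + θ + D))) f = -320x^5 + 6816x^4 + 596x^3 - (256/3)x^2

the image equals g(x) = -320x^5 + 6816x^4 + 596x^3 - (256/3)x^2


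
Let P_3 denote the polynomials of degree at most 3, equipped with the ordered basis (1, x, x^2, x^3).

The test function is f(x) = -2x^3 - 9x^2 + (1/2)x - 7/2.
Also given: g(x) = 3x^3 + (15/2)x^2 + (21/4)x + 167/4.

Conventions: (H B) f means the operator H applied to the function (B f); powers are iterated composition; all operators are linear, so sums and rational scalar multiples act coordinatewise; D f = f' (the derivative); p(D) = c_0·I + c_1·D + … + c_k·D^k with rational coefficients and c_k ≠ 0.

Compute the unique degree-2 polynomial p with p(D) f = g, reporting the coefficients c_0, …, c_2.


c_0 = -3/2, c_1 = 1, c_2 = -2

D^0 f = -2x^3 - 9x^2 + (1/2)x - 7/2
D^1 f = -6x^2 - 18x + 1/2
D^2 f = -12x - 18
matching coefficients of g against c_0 f + c_1 Df + … from the top degree down determines the c_i
solution: c_0 = -3/2, c_1 = 1, c_2 = -2


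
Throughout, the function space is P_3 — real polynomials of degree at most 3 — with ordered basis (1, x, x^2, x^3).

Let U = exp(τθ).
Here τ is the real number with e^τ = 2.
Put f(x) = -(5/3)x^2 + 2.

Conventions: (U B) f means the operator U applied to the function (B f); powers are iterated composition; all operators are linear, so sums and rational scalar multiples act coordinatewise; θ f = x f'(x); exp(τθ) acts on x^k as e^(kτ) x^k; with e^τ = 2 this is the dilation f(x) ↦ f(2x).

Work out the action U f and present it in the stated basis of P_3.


exp(τθ) x^k = e^(kτ) x^k; with e^τ = 2 this sends x^k to 2^k x^k
x^2 ↦ 4 x^2
applying this coordinatewise to f: exp(τθ) f = -(20/3)x^2 + 2

g(x) = -(20/3)x^2 + 2


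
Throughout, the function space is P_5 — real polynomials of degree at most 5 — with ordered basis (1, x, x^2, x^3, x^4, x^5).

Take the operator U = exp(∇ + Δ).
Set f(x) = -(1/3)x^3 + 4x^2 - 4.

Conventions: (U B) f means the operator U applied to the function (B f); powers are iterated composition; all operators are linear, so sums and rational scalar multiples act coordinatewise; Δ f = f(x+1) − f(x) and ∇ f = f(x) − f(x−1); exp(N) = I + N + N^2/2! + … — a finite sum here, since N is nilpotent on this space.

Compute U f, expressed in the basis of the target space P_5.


order-1 term: -2x^2 + 16x - 2/3
order-2 term: -4x + 16
order-3 term: -8/3
the series for exp(∇ + Δ) f terminates at order 3
exp(∇ + Δ) f = -(1/3)x^3 + 2x^2 + 12x + 26/3

the result is g(x) = -(1/3)x^3 + 2x^2 + 12x + 26/3


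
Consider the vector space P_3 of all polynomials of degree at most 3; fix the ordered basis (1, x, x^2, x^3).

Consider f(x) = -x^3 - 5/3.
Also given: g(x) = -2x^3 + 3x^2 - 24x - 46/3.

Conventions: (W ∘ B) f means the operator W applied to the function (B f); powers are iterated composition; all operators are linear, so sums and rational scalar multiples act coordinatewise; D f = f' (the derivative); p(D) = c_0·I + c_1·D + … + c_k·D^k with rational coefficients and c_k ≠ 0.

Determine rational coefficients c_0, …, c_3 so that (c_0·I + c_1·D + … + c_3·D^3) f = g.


c_0 = 2, c_1 = -1, c_2 = 4, c_3 = 2

D^0 f = -x^3 - 5/3
D^1 f = -3x^2
D^2 f = -6x
D^3 f = -6
matching coefficients of g against c_0 f + c_1 Df + … from the top degree down determines the c_i
solution: c_0 = 2, c_1 = -1, c_2 = 4, c_3 = 2


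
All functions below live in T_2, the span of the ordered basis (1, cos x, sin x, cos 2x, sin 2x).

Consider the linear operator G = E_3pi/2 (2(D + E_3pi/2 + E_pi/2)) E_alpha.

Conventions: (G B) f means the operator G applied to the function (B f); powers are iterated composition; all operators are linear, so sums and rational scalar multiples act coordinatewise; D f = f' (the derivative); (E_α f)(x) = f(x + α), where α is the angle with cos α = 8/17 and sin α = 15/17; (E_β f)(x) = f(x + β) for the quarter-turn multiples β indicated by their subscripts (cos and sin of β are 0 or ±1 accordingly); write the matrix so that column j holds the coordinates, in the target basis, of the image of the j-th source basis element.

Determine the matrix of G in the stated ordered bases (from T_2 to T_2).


the matrix is [[4, 0, 0, 0, 0]; [0, 16/17, 30/17, 0, 0]; [0, -30/17, 16/17, 0, 0]; [0, 0, 0, 316/289, 1604/289]; [0, 0, 0, -1604/289, 316/289]] (rows listed top to bottom)

image of 1: 4
image of cos x: (16/17)cos x - (30/17)sin x
image of sin x: (30/17)cos x + (16/17)sin x
image of cos 2x: (316/289)cos 2x - (1604/289)sin 2x
image of sin 2x: (1604/289)cos 2x + (316/289)sin 2x
each image's coordinates form column j of the matrix


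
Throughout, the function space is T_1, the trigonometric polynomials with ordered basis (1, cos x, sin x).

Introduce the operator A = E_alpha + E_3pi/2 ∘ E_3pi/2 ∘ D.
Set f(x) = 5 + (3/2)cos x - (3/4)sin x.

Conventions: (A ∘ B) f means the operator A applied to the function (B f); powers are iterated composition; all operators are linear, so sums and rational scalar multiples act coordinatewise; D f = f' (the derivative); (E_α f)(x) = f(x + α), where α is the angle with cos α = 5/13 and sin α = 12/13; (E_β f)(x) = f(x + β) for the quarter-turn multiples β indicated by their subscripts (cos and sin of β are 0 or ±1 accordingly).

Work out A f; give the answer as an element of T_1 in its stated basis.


g(x) = 5 + (33/52)cos x - (9/52)sin x

E_alpha f = 5 - (3/26)cos x - (87/52)sin x
D f = -(3/4)cos x - (3/2)sin x
E_3pi/2 D f = (3/2)cos x - (3/4)sin x
E_3pi/2 E_3pi/2 D f = (3/4)cos x + (3/2)sin x
(E_alpha + E_3pi/2 ∘ E_3pi/2 ∘ D) f = 5 + (33/52)cos x - (9/52)sin x


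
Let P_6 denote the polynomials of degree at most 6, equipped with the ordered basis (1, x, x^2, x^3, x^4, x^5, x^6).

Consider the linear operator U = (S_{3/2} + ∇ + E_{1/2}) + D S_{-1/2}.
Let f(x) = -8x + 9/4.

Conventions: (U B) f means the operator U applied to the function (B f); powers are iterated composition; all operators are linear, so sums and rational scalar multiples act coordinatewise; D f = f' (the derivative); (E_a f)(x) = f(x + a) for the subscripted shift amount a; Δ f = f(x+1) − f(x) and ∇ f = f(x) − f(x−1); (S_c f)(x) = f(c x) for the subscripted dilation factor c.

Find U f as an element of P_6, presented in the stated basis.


S_{3/2} f = -12x + 9/4
∇ f = -8
E_{1/2} f = -8x - 7/4
(S_{3/2} + ∇ + E_{1/2}) f = -20x - 15/2
S_{-1/2} f = 4x + 9/4
D S_{-1/2} f = 4
((S_{3/2} + ∇ + E_{1/2}) + D S_{-1/2}) f = -20x - 7/2

g(x) = -20x - 7/2


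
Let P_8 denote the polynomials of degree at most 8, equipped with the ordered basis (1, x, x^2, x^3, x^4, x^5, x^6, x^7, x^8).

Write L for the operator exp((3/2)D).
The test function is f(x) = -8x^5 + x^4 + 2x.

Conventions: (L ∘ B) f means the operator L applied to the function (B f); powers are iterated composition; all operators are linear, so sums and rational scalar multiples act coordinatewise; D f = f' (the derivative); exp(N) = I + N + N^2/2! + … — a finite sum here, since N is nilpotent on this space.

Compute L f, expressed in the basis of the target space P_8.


the result is g(x) = -8x^5 - 59x^4 - 174x^3 - (513/2)x^2 - 187x - 843/16

order-1 term: -60x^4 + 6x^3 + 3
order-2 term: -180x^3 + (27/2)x^2
order-3 term: -270x^2 + (27/2)x
order-4 term: -(405/2)x + 81/16
order-5 term: -243/4
the series for exp((3/2)D) f terminates at order 5
exp((3/2)D) f = -8x^5 - 59x^4 - 174x^3 - (513/2)x^2 - 187x - 843/16


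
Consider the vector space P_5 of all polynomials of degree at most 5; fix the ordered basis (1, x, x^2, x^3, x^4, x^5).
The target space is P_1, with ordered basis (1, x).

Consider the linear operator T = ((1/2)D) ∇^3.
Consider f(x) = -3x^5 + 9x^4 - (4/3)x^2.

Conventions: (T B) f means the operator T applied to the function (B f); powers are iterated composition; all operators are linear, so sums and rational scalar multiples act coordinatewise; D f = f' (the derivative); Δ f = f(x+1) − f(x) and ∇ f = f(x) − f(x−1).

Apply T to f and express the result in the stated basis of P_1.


g(x) = -180x + 378

∇ f = -15x^4 + 66x^3 - 84x^2 + (145/3)x - 32/3
∇ ∇ f = -60x^3 + 288x^2 - 426x + 640/3
∇ ∇ ∇ f = -180x^2 + 756x - 774
D ∇^3 f = -360x + 756
((1/2)D) ∇^3 f = -180x + 378


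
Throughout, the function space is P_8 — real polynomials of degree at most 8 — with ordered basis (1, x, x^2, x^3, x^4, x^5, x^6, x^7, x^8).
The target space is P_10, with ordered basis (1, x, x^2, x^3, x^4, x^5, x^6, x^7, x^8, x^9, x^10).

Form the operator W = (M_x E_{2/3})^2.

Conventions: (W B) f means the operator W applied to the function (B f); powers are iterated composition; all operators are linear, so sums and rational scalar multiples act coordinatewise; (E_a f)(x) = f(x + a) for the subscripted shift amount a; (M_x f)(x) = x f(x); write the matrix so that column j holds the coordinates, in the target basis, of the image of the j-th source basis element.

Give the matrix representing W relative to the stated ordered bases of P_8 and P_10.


image of 1: x^2 + (2/3)x
image of x: x^3 + 2x^2 + (8/9)x
image of x^2: x^4 + (10/3)x^3 + (32/9)x^2 + (32/27)x
image of x^3: x^5 + (14/3)x^4 + 8x^3 + (160/27)x^2 + (128/81)x
image of x^4: x^6 + 6x^5 + (128/9)x^4 + (448/27)x^3 + (256/27)x^2 + (512/243)x
image of x^5: x^7 + (22/3)x^6 + (200/9)x^5 + (320/9)x^4 + (2560/81)x^3 + (3584/243)x^2 + (2048/729)x
image of x^6: x^8 + (26/3)x^7 + 32x^6 + (1760/27)x^5 + (6400/81)x^4 + (512/9)x^3 + (16384/729)x^2 + (8192/2187)x
image of x^7: x^9 + 10x^8 + (392/9)x^7 + (2912/27)x^6 + (4480/27)x^5 + (39424/243)x^4 + (71680/729)x^3 + (8192/243)x^2 + (32768/6561)x
image of x^8: x^10 + (34/3)x^9 + (512/9)x^8 + (4480/27)x^7 + (25088/81)x^6 + (93184/243)x^5 + (229376/729)x^4 + (360448/2187)x^3 + (327680/6561)x^2 + (131072/19683)x
each image's coordinates form column j of the matrix

the matrix is [[0, 0, 0, 0, 0, 0, 0, 0, 0]; [2/3, 8/9, 32/27, 128/81, 512/243, 2048/729, 8192/2187, 32768/6561, 131072/19683]; [1, 2, 32/9, 160/27, 256/27, 3584/243, 16384/729, 8192/243, 327680/6561]; [0, 1, 10/3, 8, 448/27, 2560/81, 512/9, 71680/729, 360448/2187]; [0, 0, 1, 14/3, 128/9, 320/9, 6400/81, 39424/243, 229376/729]; [0, 0, 0, 1, 6, 200/9, 1760/27, 4480/27, 93184/243]; [0, 0, 0, 0, 1, 22/3, 32, 2912/27, 25088/81]; [0, 0, 0, 0, 0, 1, 26/3, 392/9, 4480/27]; [0, 0, 0, 0, 0, 0, 1, 10, 512/9]; [0, 0, 0, 0, 0, 0, 0, 1, 34/3]; [0, 0, 0, 0, 0, 0, 0, 0, 1]] (rows listed top to bottom)


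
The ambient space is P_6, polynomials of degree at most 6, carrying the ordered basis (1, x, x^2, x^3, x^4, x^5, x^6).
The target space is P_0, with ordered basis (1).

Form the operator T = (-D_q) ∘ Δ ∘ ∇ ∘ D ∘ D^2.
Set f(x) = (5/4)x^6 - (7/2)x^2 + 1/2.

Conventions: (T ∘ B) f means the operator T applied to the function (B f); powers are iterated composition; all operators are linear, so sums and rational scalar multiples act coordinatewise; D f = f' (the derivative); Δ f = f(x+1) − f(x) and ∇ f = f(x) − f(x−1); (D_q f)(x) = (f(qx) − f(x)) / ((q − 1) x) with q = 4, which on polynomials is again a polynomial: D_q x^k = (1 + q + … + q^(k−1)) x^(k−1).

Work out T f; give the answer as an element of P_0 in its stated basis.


D f = (15/2)x^5 - 7x
D D f = (75/2)x^4 - 7
D D^2 f = 150x^3
∇ D D^2 f = 450x^2 - 450x + 150
Δ ∇ D D^2 f = 900x
D_q (Δ ∘ ∇ ∘ D) D^2 f = 900
(-D_q) (Δ ∘ ∇ ∘ D) D^2 f = -900

the image equals g(x) = -900


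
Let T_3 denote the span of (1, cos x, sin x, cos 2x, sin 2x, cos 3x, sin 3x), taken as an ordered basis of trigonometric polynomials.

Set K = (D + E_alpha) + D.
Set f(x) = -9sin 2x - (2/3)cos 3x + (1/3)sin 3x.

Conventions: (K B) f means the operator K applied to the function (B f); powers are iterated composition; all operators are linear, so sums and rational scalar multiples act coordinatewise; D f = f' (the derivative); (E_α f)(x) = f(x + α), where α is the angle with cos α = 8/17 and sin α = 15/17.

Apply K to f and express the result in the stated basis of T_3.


D f = -18cos 2x + cos 3x + 2sin 3x
E_alpha f = -(2160/289)cos 2x + (1449/289)sin 2x + (9281/14739)cos 3x - (5878/14739)sin 3x
(D + E_alpha) f = -(7362/289)cos 2x + (1449/289)sin 2x + (24020/14739)cos 3x + (23600/14739)sin 3x
D f = -18cos 2x + cos 3x + 2sin 3x
((D + E_alpha) + D) f = -(12564/289)cos 2x + (1449/289)sin 2x + (38759/14739)cos 3x + (53078/14739)sin 3x

g(x) = -(12564/289)cos 2x + (1449/289)sin 2x + (38759/14739)cos 3x + (53078/14739)sin 3x


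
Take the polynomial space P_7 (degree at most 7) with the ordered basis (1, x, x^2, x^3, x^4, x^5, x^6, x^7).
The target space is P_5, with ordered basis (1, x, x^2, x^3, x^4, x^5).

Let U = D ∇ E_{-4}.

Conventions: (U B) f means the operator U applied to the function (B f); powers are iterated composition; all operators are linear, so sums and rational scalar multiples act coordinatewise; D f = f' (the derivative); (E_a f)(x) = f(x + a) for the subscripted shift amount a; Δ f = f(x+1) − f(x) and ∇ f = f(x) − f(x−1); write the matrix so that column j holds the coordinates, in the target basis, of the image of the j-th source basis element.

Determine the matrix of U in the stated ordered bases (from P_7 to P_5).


image of 1: 0
image of x: 0
image of x^2: 2
image of x^3: 6x - 27
image of x^4: 12x^2 - 108x + 244
image of x^5: 20x^3 - 270x^2 + 1220x - 1845
image of x^6: 30x^4 - 540x^3 + 3660x^2 - 11070x + 12606
image of x^7: 42x^5 - 945x^4 + 8540x^3 - 38745x^2 + 88242x - 80703
each image's coordinates form column j of the matrix

the matrix is [[0, 0, 2, -27, 244, -1845, 12606, -80703]; [0, 0, 0, 6, -108, 1220, -11070, 88242]; [0, 0, 0, 0, 12, -270, 3660, -38745]; [0, 0, 0, 0, 0, 20, -540, 8540]; [0, 0, 0, 0, 0, 0, 30, -945]; [0, 0, 0, 0, 0, 0, 0, 42]] (rows listed top to bottom)


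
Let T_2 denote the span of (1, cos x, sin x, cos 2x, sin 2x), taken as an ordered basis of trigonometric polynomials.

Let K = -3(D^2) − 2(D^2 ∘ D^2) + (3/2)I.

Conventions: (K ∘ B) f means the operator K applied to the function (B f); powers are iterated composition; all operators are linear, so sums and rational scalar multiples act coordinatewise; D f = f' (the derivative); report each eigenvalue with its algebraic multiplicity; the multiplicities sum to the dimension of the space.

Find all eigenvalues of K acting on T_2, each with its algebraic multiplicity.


image of 1: 3/2
image of cos x: (5/2)cos x
image of sin x: (5/2)sin x
image of cos 2x: -(37/2)cos 2x
image of sin 2x: -(37/2)sin 2x
the matrix is diagonal; its diagonal is (3/2, 5/2, 5/2, -37/2, -37/2)
for a triangular matrix the eigenvalues are the diagonal entries, with algebraic multiplicity their repetition count

λ = -37/2 (multiplicity 2), λ = 3/2 (multiplicity 1), λ = 5/2 (multiplicity 2)


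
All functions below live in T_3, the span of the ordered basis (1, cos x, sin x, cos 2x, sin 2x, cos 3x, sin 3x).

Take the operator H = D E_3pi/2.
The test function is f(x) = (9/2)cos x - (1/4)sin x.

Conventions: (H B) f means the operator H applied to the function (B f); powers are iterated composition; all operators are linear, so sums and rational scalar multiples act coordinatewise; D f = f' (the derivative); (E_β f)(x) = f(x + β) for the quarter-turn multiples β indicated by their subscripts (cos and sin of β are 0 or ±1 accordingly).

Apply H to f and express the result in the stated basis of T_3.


E_3pi/2 f = (1/4)cos x + (9/2)sin x
D E_3pi/2 f = (9/2)cos x - (1/4)sin x

the image equals g(x) = (9/2)cos x - (1/4)sin x


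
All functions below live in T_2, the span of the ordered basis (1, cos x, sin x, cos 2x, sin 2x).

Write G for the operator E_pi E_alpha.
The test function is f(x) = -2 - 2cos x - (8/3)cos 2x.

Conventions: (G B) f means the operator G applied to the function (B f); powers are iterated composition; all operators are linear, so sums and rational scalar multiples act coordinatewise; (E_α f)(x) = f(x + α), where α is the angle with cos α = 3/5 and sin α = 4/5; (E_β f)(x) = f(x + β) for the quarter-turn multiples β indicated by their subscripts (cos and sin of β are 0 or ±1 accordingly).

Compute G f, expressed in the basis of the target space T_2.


g(x) = -2 + (6/5)cos x - (8/5)sin x + (56/75)cos 2x + (64/25)sin 2x

E_alpha f = -2 - (6/5)cos x + (8/5)sin x + (56/75)cos 2x + (64/25)sin 2x
E_pi E_alpha f = -2 + (6/5)cos x - (8/5)sin x + (56/75)cos 2x + (64/25)sin 2x


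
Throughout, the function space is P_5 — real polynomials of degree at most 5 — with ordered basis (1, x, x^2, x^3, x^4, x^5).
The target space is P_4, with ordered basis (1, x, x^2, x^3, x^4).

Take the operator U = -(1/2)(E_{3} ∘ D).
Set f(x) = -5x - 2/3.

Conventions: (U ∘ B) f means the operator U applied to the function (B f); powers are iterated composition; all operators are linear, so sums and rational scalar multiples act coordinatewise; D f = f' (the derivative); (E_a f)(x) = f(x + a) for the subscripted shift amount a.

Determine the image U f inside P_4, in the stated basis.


g(x) = 5/2

D f = -5
E_{3} D f = -5
(-(1/2)(E_{3} ∘ D)) f = 5/2


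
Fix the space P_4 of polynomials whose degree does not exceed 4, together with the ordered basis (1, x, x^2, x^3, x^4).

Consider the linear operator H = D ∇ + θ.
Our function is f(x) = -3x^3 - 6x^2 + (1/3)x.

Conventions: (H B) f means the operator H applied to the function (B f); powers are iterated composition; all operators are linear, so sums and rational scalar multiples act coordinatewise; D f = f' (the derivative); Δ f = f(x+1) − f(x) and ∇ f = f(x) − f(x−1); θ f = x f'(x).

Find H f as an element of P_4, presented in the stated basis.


the result is g(x) = -9x^3 - 12x^2 - (53/3)x - 3

∇ f = -9x^2 - 3x + 10/3
D ∇ f = -18x - 3
θ f = -9x^3 - 12x^2 + (1/3)x
(D ∇ + θ) f = -9x^3 - 12x^2 - (53/3)x - 3


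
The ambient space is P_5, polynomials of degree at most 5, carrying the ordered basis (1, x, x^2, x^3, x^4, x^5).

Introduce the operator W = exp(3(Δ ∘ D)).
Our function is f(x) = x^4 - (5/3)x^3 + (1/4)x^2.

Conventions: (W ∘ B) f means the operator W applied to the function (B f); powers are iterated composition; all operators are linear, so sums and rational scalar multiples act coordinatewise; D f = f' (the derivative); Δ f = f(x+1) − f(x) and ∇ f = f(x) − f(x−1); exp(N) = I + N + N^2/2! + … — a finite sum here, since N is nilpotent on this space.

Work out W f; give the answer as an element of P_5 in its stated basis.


the image equals g(x) = x^4 - (5/3)x^3 + (145/4)x^2 + 6x + 213/2

order-1 term: 36x^2 + 6x - 3/2
order-2 term: 108
the series for exp(3(Δ ∘ D)) f terminates at order 2
exp(3(Δ ∘ D)) f = x^4 - (5/3)x^3 + (145/4)x^2 + 6x + 213/2


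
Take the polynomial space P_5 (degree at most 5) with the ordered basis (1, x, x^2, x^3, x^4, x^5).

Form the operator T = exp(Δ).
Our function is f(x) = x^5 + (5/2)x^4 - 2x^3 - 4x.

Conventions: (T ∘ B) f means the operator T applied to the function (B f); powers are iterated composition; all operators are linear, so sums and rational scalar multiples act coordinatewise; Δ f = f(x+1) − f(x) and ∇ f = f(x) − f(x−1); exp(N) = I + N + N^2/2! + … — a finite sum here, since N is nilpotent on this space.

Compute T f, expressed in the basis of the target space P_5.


g(x) = x^5 + (15/2)x^4 + 28x^3 + 74x^2 + 109x + 151/2

order-1 term: 5x^4 + 20x^3 + 19x^2 + 9x - 5/2
order-2 term: 10x^3 + 45x^2 + 59x + 53/2
order-3 term: 10x^2 + 40x + 38
order-4 term: 5x + 25/2
order-5 term: 1
the series for exp(Δ) f terminates at order 5
exp(Δ) f = x^5 + (15/2)x^4 + 28x^3 + 74x^2 + 109x + 151/2


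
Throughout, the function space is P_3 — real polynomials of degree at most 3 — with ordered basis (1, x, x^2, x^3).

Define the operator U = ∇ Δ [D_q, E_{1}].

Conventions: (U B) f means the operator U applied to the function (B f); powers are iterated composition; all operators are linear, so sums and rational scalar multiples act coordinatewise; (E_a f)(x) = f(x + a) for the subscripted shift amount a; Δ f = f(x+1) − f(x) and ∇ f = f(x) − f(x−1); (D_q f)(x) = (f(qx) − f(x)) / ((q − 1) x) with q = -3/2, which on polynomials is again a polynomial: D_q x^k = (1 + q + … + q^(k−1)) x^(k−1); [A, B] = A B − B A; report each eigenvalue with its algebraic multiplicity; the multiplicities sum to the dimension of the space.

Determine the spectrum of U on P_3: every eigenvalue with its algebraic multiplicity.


image of 1: 0
image of x: 0
image of x^2: 0
image of x^3: 0
the matrix is upper triangular; its diagonal is (0, 0, 0, 0)
for a triangular matrix the eigenvalues are the diagonal entries, with algebraic multiplicity their repetition count

λ = 0 (multiplicity 4)


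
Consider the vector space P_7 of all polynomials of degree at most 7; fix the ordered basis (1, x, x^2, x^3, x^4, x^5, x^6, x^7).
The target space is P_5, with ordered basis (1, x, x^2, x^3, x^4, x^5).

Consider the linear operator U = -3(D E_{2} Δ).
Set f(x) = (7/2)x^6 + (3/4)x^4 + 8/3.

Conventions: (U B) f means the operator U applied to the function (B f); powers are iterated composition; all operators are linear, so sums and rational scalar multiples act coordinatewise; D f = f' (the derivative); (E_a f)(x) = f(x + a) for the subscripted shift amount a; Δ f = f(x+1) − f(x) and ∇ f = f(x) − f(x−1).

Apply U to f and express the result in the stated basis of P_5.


the result is g(x) = -315x^4 - 3150x^3 - 11997x^2 - 20610x - 13464

Δ f = 21x^5 + (105/2)x^4 + 73x^3 + 57x^2 + 24x + 17/4
E_{2} Δ f = 21x^5 + (525/2)x^4 + 1333x^3 + 3435x^2 + 4488x + 9505/4
D E_{2} Δ f = 105x^4 + 1050x^3 + 3999x^2 + 6870x + 4488
(-3(D E_{2} Δ)) f = -315x^4 - 3150x^3 - 11997x^2 - 20610x - 13464


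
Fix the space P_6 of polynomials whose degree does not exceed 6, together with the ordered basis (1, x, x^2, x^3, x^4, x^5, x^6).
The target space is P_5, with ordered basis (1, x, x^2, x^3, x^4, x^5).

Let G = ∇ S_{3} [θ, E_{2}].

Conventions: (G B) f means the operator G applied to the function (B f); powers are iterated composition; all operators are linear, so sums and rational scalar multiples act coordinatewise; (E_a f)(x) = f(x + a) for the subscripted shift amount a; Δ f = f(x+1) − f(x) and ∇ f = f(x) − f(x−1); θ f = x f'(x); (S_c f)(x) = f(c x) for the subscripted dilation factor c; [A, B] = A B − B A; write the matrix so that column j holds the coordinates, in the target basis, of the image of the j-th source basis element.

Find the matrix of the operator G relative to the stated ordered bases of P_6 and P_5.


image of 1: 0
image of x: 0
image of x^2: -12
image of x^3: -108x - 18
image of x^4: -648x^2 - 216x - 72
image of x^5: -3240x^3 - 1620x^2 - 1080x - 150
image of x^6: -14580x^4 - 9720x^3 - 9720x^2 - 2700x - 396
each image's coordinates form column j of the matrix

the matrix is [[0, 0, -12, -18, -72, -150, -396]; [0, 0, 0, -108, -216, -1080, -2700]; [0, 0, 0, 0, -648, -1620, -9720]; [0, 0, 0, 0, 0, -3240, -9720]; [0, 0, 0, 0, 0, 0, -14580]; [0, 0, 0, 0, 0, 0, 0]] (rows listed top to bottom)


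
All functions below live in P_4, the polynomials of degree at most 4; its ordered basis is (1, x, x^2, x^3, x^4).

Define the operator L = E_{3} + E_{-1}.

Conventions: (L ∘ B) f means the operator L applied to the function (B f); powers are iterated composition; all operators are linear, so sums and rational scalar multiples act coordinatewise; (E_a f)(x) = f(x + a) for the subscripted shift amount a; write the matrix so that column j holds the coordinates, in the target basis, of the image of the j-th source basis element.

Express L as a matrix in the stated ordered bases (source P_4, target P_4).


the matrix is [[2, 2, 10, 26, 82]; [0, 2, 4, 30, 104]; [0, 0, 2, 6, 60]; [0, 0, 0, 2, 8]; [0, 0, 0, 0, 2]] (rows listed top to bottom)

image of 1: 2
image of x: 2x + 2
image of x^2: 2x^2 + 4x + 10
image of x^3: 2x^3 + 6x^2 + 30x + 26
image of x^4: 2x^4 + 8x^3 + 60x^2 + 104x + 82
each image's coordinates form column j of the matrix


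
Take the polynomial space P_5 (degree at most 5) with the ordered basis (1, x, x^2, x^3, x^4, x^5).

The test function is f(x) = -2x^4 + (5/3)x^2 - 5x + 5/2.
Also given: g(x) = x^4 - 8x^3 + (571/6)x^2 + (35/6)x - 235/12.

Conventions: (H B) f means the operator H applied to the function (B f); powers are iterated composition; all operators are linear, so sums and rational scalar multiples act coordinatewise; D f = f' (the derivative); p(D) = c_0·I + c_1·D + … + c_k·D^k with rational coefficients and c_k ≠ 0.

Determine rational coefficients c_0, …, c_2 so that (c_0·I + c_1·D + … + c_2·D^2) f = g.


D^0 f = -2x^4 + (5/3)x^2 - 5x + 5/2
D^1 f = -8x^3 + (10/3)x - 5
D^2 f = -24x^2 + 10/3
matching coefficients of g against c_0 f + c_1 Df + … from the top degree down determines the c_i
solution: c_0 = -1/2, c_1 = 1, c_2 = -4

c_0 = -1/2, c_1 = 1, c_2 = -4


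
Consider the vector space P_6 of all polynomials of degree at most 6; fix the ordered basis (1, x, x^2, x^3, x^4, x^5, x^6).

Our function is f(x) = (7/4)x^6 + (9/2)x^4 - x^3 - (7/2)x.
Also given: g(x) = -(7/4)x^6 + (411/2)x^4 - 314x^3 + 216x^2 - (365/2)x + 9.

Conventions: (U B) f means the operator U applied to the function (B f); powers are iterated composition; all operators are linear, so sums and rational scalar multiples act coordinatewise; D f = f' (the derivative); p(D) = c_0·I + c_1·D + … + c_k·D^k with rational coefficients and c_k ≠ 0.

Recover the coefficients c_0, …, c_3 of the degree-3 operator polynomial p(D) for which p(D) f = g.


D^0 f = (7/4)x^6 + (9/2)x^4 - x^3 - (7/2)x
D^1 f = (21/2)x^5 + 18x^3 - 3x^2 - 7/2
D^2 f = (105/2)x^4 + 54x^2 - 6x
D^3 f = 210x^3 + 108x - 6
matching coefficients of g against c_0 f + c_1 Df + … from the top degree down determines the c_i
solution: c_0 = -1, c_1 = 0, c_2 = 4, c_3 = -3/2

c_0 = -1, c_1 = 0, c_2 = 4, c_3 = -3/2


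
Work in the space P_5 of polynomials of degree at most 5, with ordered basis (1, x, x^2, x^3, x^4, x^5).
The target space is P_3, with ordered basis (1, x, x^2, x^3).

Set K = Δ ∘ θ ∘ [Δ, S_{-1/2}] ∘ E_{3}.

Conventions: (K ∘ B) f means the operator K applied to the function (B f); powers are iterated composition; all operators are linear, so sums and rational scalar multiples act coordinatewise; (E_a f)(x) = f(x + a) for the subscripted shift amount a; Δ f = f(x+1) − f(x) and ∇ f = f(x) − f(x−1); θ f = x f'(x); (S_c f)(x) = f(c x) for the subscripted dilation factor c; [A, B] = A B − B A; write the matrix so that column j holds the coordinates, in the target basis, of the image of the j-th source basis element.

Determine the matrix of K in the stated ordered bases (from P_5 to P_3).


image of 1: 0
image of x: 0
image of x^2: 3/2
image of x^3: -(9/2)x + 99/8
image of x^4: (27/4)x^2 - (207/4)x + 279/4
image of x^5: -(15/2)x^3 + (1575/16)x^2 - (6105/16)x + 10725/32
each image's coordinates form column j of the matrix

the matrix is [[0, 0, 3/2, 99/8, 279/4, 10725/32]; [0, 0, 0, -9/2, -207/4, -6105/16]; [0, 0, 0, 0, 27/4, 1575/16]; [0, 0, 0, 0, 0, -15/2]] (rows listed top to bottom)


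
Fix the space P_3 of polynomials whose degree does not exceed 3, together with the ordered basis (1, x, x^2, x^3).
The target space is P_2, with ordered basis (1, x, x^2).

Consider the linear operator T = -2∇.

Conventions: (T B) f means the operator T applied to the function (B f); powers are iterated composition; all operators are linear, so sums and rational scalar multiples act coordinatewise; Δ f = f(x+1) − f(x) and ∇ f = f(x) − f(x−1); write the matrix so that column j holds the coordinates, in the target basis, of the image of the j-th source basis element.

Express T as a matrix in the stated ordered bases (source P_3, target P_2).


the matrix is [[0, -2, 2, -2]; [0, 0, -4, 6]; [0, 0, 0, -6]] (rows listed top to bottom)

image of 1: 0
image of x: -2
image of x^2: -4x + 2
image of x^3: -6x^2 + 6x - 2
each image's coordinates form column j of the matrix


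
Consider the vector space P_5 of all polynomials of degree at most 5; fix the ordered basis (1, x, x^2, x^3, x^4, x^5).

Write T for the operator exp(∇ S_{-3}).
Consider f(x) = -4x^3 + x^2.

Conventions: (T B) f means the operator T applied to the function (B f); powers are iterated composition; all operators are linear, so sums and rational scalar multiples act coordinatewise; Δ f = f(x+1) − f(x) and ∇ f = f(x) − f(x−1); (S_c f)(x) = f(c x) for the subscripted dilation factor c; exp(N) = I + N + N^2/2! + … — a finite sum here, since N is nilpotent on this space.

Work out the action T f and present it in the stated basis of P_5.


the image equals g(x) = -4x^3 + 325x^2 + 2610x - 3816

order-1 term: 324x^2 - 306x + 99
order-2 term: 2916x - 999
order-3 term: -2916
the series for exp(∇ S_{-3}) f terminates at order 3
exp(∇ S_{-3}) f = -4x^3 + 325x^2 + 2610x - 3816


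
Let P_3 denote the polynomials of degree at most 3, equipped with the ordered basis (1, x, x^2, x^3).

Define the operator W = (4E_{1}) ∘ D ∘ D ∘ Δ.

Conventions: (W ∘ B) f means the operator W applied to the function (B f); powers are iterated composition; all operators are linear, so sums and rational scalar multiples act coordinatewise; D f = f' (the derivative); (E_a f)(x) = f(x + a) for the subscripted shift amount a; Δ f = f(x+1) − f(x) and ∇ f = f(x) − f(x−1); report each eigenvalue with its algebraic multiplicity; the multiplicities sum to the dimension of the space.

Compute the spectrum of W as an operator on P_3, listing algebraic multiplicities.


λ = 0 (multiplicity 4)

image of 1: 0
image of x: 0
image of x^2: 0
image of x^3: 24
the matrix is upper triangular; its diagonal is (0, 0, 0, 0)
for a triangular matrix the eigenvalues are the diagonal entries, with algebraic multiplicity their repetition count


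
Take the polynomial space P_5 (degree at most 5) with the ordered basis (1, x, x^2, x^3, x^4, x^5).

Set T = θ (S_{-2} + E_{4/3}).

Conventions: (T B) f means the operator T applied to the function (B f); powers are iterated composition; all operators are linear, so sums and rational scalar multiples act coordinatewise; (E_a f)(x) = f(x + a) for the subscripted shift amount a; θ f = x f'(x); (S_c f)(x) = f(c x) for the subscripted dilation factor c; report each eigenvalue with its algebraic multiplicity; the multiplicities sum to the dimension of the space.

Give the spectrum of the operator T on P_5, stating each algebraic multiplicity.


image of 1: 0
image of x: -x
image of x^2: 10x^2 + (8/3)x
image of x^3: -21x^3 + 8x^2 + (16/3)x
image of x^4: 68x^4 + 16x^3 + (64/3)x^2 + (256/27)x
image of x^5: -155x^5 + (80/3)x^4 + (160/3)x^3 + (1280/27)x^2 + (1280/81)x
the matrix is upper triangular; its diagonal is (0, -1, 10, -21, 68, -155)
for a triangular matrix the eigenvalues are the diagonal entries, with algebraic multiplicity their repetition count

λ = -155 (multiplicity 1), λ = -21 (multiplicity 1), λ = -1 (multiplicity 1), λ = 0 (multiplicity 1), λ = 10 (multiplicity 1), λ = 68 (multiplicity 1)


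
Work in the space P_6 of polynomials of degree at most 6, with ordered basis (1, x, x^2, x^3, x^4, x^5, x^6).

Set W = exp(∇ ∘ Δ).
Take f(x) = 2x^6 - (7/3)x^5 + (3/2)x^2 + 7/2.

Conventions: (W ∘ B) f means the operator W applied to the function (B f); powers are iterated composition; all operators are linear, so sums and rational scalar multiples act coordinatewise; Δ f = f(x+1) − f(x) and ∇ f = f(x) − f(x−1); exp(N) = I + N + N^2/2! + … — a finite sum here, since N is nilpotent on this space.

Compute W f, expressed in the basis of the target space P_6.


the image equals g(x) = 2x^6 - (7/3)x^5 + 60x^4 - (140/3)x^3 + (843/2)x^2 - (490/3)x + 741/2

order-1 term: 60x^4 - (140/3)x^3 + 60x^2 - (70/3)x + 7
order-2 term: 360x^2 - 140x + 120
order-3 term: 240
the series for exp(∇ ∘ Δ) f terminates at order 3
exp(∇ ∘ Δ) f = 2x^6 - (7/3)x^5 + 60x^4 - (140/3)x^3 + (843/2)x^2 - (490/3)x + 741/2


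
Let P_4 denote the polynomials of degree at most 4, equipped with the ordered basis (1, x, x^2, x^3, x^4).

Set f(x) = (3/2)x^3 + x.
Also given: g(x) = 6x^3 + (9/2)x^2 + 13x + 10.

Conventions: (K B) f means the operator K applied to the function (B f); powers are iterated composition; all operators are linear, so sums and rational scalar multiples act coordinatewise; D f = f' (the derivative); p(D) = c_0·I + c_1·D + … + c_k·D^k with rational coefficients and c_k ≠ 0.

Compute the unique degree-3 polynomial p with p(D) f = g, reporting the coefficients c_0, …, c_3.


D^0 f = (3/2)x^3 + x
D^1 f = (9/2)x^2 + 1
D^2 f = 9x
D^3 f = 9
matching coefficients of g against c_0 f + c_1 Df + … from the top degree down determines the c_i
solution: c_0 = 4, c_1 = 1, c_2 = 1, c_3 = 1

c_0 = 4, c_1 = 1, c_2 = 1, c_3 = 1


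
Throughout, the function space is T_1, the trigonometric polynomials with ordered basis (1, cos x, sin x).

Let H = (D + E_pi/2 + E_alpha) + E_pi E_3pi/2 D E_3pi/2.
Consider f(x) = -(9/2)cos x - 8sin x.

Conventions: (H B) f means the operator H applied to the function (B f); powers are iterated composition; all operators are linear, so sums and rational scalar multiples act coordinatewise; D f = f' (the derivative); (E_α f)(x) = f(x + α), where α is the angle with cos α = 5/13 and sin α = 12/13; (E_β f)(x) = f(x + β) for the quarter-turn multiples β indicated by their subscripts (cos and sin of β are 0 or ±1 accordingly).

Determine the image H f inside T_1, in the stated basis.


D f = -8cos x + (9/2)sin x
E_pi/2 f = -8cos x + (9/2)sin x
E_alpha f = -(237/26)cos x + (14/13)sin x
(D + E_pi/2 + E_alpha) f = -(653/26)cos x + (131/13)sin x
E_3pi/2 f = 8cos x - (9/2)sin x
D E_3pi/2 f = -(9/2)cos x - 8sin x
E_3pi/2 D E_3pi/2 f = 8cos x - (9/2)sin x
E_pi (E_3pi/2 D E_3pi/2) f = -8cos x + (9/2)sin x
((D + E_pi/2 + E_alpha) + E_pi E_3pi/2 D E_3pi/2) f = -(861/26)cos x + (379/26)sin x

the image equals g(x) = -(861/26)cos x + (379/26)sin x


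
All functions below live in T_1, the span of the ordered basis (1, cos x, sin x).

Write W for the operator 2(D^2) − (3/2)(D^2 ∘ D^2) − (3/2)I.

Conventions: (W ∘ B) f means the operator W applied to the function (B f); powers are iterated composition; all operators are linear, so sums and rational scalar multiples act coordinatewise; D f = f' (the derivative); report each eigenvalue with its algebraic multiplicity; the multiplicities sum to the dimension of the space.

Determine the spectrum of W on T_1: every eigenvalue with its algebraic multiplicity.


λ = -5 (multiplicity 2), λ = -3/2 (multiplicity 1)

image of 1: -3/2
image of cos x: -5cos x
image of sin x: -5sin x
the matrix is diagonal; its diagonal is (-3/2, -5, -5)
for a triangular matrix the eigenvalues are the diagonal entries, with algebraic multiplicity their repetition count


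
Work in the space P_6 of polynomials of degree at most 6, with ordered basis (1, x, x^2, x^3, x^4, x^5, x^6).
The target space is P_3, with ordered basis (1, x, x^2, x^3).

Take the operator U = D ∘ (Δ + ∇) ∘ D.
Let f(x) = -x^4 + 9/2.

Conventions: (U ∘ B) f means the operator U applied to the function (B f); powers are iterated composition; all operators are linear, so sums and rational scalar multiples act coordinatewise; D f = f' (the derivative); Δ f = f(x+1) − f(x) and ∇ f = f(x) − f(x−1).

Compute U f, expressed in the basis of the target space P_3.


g(x) = -48x

D f = -4x^3
Δ D f = -12x^2 - 12x - 4
∇ D f = -12x^2 + 12x - 4
(Δ + ∇) D f = -24x^2 - 8
D (Δ + ∇) D f = -48x


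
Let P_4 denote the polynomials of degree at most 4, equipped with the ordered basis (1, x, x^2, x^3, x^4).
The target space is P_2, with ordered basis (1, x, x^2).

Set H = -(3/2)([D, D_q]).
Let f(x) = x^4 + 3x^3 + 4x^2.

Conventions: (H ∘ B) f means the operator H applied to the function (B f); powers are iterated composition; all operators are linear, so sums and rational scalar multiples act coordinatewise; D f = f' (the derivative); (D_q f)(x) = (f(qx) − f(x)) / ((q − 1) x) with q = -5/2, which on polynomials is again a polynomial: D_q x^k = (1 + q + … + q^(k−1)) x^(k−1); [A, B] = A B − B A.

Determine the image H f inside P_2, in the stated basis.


the image equals g(x) = (1239/16)x^2 - 63x + 21

D_q f = -(87/8)x^3 + (57/4)x^2 - 6x
D D_q f = -(261/8)x^2 + (57/2)x - 6
D f = 4x^3 + 9x^2 + 8x
D_q D f = 19x^2 - (27/2)x + 8
[D, D_q] f = -(413/8)x^2 + 42x - 14
(-(3/2)([D, D_q])) f = (1239/16)x^2 - 63x + 21
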